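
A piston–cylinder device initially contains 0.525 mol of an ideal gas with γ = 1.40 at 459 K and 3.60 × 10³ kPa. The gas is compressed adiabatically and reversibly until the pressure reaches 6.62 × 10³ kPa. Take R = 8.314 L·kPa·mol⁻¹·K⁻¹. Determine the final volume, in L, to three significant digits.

From PV = nRT: V₁ = nRT₁/P₁ = 0.5565 L.
Adiabatic (γ = 1.40), T V^(γ−1) and P V^γ constant: T₂ = T₁·(P₂/P₁)^((γ−1)/γ) = 546.3 K; V₂ = V₁·(P₁/P₂)^(1/γ) = 0.3602 L.

V₂ ≈ 0.360 L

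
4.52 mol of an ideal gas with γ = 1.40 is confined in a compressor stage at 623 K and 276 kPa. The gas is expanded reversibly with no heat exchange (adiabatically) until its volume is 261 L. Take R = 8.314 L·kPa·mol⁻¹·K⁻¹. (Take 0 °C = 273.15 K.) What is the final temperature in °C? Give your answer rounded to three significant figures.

From PV = nRT: V₁ = nRT₁/P₁ = 84.83 L.
Adiabatic (γ = 1.40), T V^(γ−1) and P V^γ constant: T₂ = T₁·(V₁/V₂)^(γ−1) = 397.4 K; P₂ = P₁·(V₁/V₂)^γ = 57.22 kPa.

T₂ ≈ 124 °C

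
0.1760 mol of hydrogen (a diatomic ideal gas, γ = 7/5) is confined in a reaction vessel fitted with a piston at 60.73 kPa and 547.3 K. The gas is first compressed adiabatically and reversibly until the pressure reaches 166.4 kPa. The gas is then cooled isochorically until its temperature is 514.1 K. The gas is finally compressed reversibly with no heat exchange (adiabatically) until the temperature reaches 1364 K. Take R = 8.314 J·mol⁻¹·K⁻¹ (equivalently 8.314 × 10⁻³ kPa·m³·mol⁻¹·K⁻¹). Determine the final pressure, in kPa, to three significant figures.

P₄ ≈ 3.57e+03 kPa

From PV = nRT: V₁ = nRT₁/P₁ = 0.01319 m³.
Reversible adiabatic, γ = 7/5: T₂ = T₁·(P₂/P₁)^((γ−1)/γ) = 730.0 K; V₂ = V₁·(P₁/P₂)^(1/γ) = 0.006419 m³.
Isochoric, so P/T is constant: V₃ = V₂; P₃ = P₂·(T₃/T₂) = 117.2 kPa.
Reversible adiabatic, γ = 7/5: P₄ = P₃·(T₄/T₃)^(γ/(γ−1)) = 3565 kPa; V₄ = V₃·(T₃/T₄)^(1/(γ−1)) = 0.0005598 m³.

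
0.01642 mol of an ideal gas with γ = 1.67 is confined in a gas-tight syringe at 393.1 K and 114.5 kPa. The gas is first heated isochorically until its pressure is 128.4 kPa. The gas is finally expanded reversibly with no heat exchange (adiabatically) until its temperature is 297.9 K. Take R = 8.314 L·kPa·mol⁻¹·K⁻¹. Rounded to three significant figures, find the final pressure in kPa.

P₃ ≈ 48.3 kPa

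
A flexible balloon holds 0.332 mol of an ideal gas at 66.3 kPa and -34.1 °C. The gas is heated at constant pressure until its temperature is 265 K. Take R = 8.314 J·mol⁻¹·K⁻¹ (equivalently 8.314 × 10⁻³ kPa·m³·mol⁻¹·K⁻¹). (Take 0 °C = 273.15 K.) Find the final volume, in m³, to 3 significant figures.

V₂ ≈ 0.0110 m³

Convert: T₁ = 239.0 K.
From PV = nRT: V₁ = nRT₁/P₁ = 0.009952 m³.
P constant ⇒ V ∝ T: P₂ = P₁; V₂ = V₁·(T₂/T₁) = 0.01103 m³.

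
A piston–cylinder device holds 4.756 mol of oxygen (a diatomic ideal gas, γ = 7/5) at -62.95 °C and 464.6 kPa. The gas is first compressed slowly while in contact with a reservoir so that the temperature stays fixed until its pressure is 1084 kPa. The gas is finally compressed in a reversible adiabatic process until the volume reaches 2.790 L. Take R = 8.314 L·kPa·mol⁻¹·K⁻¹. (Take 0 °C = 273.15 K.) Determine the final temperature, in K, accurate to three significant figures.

T₃ ≈ 315 K

Convert: T₁ = 210.2 K.
From PV = nRT: V₁ = nRT₁/P₁ = 17.89 L.
Isothermal, so P V is constant: T₂ = T₁; V₂ = V₁·(P₁/P₂) = 7.668 L.
Reversible adiabatic, γ = 7/5: T₃ = T₂·(V₂/V₃)^(γ−1) = 315.0 K; P₃ = P₂·(V₂/V₃)^γ = 4464 kPa.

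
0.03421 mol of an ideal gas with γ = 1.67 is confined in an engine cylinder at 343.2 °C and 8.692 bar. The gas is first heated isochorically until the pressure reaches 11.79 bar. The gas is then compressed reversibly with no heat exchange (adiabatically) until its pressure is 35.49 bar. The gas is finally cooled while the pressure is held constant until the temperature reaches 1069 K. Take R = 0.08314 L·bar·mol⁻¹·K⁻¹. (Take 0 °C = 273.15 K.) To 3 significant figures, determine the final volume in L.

Convert: T₁ = 616.3 K.
From PV = nRT: V₁ = nRT₁/P₁ = 0.2017 L.
V constant ⇒ P ∝ T: V₂ = V₁; T₂ = T₁·(P₂/P₁) = 836.0 K.
Reversible adiabatic, γ = 1.67: T₃ = T₂·(P₃/P₂)^((γ−1)/γ) = 1301 K; V₃ = V₂·(P₂/P₃)^(1/γ) = 0.1043 L.
P constant ⇒ V ∝ T: P₄ = P₃; V₄ = V₃·(T₄/T₃) = 0.08567 L.

V₄ ≈ 0.0857 L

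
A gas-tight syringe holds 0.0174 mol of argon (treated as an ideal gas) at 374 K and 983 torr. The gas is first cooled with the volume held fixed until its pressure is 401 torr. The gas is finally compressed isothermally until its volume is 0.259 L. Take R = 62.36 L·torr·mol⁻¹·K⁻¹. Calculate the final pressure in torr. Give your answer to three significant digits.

P₃ ≈ 639 torr

From PV = nRT: V₁ = nRT₁/P₁ = 0.4128 L.
Isochoric, so P/T is constant: V₂ = V₁; T₂ = T₁·(P₂/P₁) = 152.6 K.
Isothermal, so P V is constant: T₃ = T₂; P₃ = P₂·(V₂/V₃) = 639.2 torr.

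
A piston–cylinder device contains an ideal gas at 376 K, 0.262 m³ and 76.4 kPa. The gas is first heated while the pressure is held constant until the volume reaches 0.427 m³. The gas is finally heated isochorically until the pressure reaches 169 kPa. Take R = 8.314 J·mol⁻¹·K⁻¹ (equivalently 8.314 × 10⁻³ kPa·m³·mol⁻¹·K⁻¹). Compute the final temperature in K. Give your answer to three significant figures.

T₃ ≈ 1.36e+03 K

P constant ⇒ V ∝ T: P₂ = P₁; T₂ = T₁·(V₂/V₁) = 612.8 K.
Isochoric, so P/T is constant: V₃ = V₂; T₃ = T₂·(P₃/P₂) = 1356 K.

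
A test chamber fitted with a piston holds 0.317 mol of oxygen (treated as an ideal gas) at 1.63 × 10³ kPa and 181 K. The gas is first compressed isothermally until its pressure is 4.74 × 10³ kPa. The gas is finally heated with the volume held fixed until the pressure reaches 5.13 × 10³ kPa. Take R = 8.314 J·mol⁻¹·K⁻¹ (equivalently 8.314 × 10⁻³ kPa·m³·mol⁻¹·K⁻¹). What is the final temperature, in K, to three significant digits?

T₃ ≈ 196 K

From PV = nRT: V₁ = nRT₁/P₁ = 0.0002927 m³.
T constant ⇒ Boyle's law P V = const: T₂ = T₁; V₂ = V₁·(P₁/P₂) = 0.0001006 m³.
Isochoric, so P/T is constant: V₃ = V₂; T₃ = T₂·(P₃/P₂) = 195.9 K.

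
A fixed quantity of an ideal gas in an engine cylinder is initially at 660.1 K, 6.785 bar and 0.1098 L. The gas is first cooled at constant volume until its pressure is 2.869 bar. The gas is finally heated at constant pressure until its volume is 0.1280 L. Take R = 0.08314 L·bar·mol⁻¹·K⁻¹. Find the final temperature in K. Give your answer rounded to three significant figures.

Isochoric, so P/T is constant: V₂ = V₁; T₂ = T₁·(P₂/P₁) = 279.1 K.
P constant ⇒ V ∝ T: P₃ = P₂; T₃ = T₂·(V₃/V₂) = 325.4 K.

T₃ ≈ 325 K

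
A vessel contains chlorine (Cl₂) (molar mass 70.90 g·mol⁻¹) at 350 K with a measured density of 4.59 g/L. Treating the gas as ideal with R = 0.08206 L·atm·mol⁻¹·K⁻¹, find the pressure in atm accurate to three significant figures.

P ≈ 1.86 atm

ρ = PM/(RT) ⇒ P = ρRT/M = (4.59 × 0.08206 × 350.0) / 70.90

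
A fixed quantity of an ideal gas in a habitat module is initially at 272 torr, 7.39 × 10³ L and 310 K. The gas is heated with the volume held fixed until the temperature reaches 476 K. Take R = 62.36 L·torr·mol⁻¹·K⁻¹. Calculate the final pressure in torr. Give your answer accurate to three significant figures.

P₂ ≈ 418 torr

V constant ⇒ P ∝ T: V₂ = V₁; P₂ = P₁·(T₂/T₁) = 417.7 torr.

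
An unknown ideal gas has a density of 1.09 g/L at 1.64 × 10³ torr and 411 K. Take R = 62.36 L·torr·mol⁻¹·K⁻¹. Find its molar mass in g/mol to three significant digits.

M ≈ 17.0 g/mol

ρ = PM/(RT) ⇒ M = ρRT/P = (1.09 × 62.36 × 411.0) / 1.64e+03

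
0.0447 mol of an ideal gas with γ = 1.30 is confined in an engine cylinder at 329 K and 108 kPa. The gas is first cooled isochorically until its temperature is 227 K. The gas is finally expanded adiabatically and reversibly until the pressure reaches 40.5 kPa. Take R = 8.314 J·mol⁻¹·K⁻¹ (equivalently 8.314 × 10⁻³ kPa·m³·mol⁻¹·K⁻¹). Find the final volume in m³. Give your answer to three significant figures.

V₃ ≈ 0.00181 m³

From PV = nRT: V₁ = nRT₁/P₁ = 0.001132 m³.
V constant ⇒ P ∝ T: V₂ = V₁; P₂ = P₁·(T₂/T₁) = 74.52 kPa.
Reversible adiabatic, γ = 1.30: T₃ = T₂·(P₃/P₂)^((γ−1)/γ) = 197.2 K; V₃ = V₂·(P₂/P₃)^(1/γ) = 0.001810 m³.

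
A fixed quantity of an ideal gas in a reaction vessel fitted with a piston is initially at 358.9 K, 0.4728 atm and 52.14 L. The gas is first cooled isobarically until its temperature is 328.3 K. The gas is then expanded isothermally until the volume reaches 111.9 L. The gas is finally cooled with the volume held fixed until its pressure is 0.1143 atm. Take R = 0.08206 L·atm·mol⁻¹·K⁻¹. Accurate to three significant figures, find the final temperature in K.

T₄ ≈ 186 K

Isobaric, so V/T is constant: P₂ = P₁; V₂ = V₁·(T₂/T₁) = 47.69 L.
Isothermal, so P V is constant: T₃ = T₂; P₃ = P₂·(V₂/V₃) = 0.2015 atm.
Isochoric, so P/T is constant: V₄ = V₃; T₄ = T₃·(P₄/P₃) = 186.2 K.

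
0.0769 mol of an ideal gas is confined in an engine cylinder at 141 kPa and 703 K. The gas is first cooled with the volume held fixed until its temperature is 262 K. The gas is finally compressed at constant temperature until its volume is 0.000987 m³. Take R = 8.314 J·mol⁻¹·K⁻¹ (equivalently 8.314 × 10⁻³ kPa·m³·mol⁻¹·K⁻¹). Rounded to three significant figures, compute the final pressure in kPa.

From PV = nRT: V₁ = nRT₁/P₁ = 0.003188 m³.
Isochoric, so P/T is constant: V₂ = V₁; P₂ = P₁·(T₂/T₁) = 52.55 kPa.
Isothermal, so P V is constant: T₃ = T₂; P₃ = P₂·(V₂/V₃) = 169.7 kPa.

P₃ ≈ 170 kPa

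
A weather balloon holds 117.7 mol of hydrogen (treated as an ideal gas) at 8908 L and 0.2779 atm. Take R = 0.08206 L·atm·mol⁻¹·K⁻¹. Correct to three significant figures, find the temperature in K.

T ≈ 256 K

PV = nRT ⇒ T = PV/(nR) = (0.2779 × 8908) / (117.7 × 0.08206)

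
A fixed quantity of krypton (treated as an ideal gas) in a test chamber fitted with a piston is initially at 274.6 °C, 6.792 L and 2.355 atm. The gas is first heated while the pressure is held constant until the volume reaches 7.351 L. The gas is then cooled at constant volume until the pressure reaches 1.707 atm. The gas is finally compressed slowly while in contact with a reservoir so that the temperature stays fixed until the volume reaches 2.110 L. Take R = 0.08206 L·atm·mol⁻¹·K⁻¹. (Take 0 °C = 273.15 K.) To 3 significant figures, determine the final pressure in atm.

Convert: T₁ = 547.8 K.
Isobaric, so V/T is constant: P₂ = P₁; T₂ = T₁·(V₂/V₁) = 592.8 K.
Isochoric, so P/T is constant: V₃ = V₂; T₃ = T₂·(P₃/P₂) = 429.7 K.
T constant ⇒ Boyle's law P V = const: T₄ = T₃; P₄ = P₃·(V₃/V₄) = 5.947 atm.

P₄ ≈ 5.95 atm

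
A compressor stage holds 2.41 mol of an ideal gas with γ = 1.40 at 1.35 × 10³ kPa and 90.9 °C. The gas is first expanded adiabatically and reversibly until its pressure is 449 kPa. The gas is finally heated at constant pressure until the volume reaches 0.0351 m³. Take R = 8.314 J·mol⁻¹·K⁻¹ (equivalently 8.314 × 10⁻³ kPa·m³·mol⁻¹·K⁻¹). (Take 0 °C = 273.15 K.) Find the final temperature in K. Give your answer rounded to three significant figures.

T₃ ≈ 787 K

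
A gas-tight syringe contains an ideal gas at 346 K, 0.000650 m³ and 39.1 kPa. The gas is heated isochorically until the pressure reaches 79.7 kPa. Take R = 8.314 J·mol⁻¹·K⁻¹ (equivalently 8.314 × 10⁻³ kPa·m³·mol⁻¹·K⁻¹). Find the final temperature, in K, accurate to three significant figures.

V constant ⇒ P ∝ T: V₂ = V₁; T₂ = T₁·(P₂/P₁) = 705.3 K.

T₂ ≈ 705 K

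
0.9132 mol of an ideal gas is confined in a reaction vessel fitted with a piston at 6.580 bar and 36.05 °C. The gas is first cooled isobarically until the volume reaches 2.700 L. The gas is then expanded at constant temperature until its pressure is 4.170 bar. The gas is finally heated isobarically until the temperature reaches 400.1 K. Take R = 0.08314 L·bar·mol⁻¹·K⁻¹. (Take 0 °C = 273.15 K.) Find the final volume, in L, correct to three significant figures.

Convert: T₁ = 309.2 K.
From PV = nRT: V₁ = nRT₁/P₁ = 3.568 L.
Isobaric, so V/T is constant: P₂ = P₁; T₂ = T₁·(V₂/V₁) = 234.0 K.
T constant ⇒ Boyle's law P V = const: T₃ = T₂; V₃ = V₂·(P₂/P₃) = 4.260 L.
P constant ⇒ V ∝ T: P₄ = P₃; V₄ = V₃·(T₄/T₃) = 7.285 L.

V₄ ≈ 7.28 L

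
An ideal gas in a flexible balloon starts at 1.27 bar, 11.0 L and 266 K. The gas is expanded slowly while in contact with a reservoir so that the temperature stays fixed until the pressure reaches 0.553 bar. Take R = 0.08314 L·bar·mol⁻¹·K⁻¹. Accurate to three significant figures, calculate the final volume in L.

V₂ ≈ 25.3 L

T constant ⇒ Boyle's law P V = const: T₂ = T₁; V₂ = V₁·(P₁/P₂) = 25.26 L.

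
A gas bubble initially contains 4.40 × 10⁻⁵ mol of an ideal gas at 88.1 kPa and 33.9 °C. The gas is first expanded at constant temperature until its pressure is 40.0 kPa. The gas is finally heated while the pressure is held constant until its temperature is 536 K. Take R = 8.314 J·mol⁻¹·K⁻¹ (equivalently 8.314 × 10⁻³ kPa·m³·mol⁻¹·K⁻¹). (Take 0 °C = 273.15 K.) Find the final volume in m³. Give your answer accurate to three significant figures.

Convert: T₁ = 307.0 K.
From PV = nRT: V₁ = nRT₁/P₁ = 1.275e-06 m³.
T constant ⇒ Boyle's law P V = const: T₂ = T₁; V₂ = V₁·(P₁/P₂) = 2.808e-06 m³.
P constant ⇒ V ∝ T: P₃ = P₂; V₃ = V₂·(T₃/T₂) = 4.902e-06 m³.

V₃ ≈ 4.90e-06 m³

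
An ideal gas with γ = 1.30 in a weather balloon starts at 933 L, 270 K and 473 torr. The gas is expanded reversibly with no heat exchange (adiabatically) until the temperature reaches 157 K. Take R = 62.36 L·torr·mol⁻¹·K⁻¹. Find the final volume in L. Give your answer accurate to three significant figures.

V₂ ≈ 5.69e+03 L

Adiabatic (γ = 1.30), T V^(γ−1) and P V^γ constant: P₂ = P₁·(T₂/T₁)^(γ/(γ−1)) = 45.14 torr; V₂ = V₁·(T₁/T₂)^(1/(γ−1)) = 5685 L.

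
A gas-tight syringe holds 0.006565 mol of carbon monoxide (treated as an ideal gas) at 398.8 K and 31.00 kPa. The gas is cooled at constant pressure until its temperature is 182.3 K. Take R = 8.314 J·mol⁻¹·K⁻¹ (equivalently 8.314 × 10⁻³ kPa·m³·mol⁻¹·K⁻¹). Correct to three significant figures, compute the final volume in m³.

From PV = nRT: V₁ = nRT₁/P₁ = 0.0007022 m³.
P constant ⇒ V ∝ T: P₂ = P₁; V₂ = V₁·(T₂/T₁) = 0.0003210 m³.

V₂ ≈ 0.000321 m³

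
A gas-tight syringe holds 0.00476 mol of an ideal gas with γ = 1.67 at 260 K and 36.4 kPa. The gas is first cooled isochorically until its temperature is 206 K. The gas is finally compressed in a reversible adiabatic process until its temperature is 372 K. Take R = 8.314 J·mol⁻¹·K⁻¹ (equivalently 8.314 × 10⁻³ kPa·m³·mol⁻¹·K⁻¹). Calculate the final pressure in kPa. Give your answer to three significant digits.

From PV = nRT: V₁ = nRT₁/P₁ = 0.0002827 m³.
V constant ⇒ P ∝ T: V₂ = V₁; P₂ = P₁·(T₂/T₁) = 28.84 kPa.
Adiabatic (γ = 1.67), T V^(γ−1) and P V^γ constant: P₃ = P₂·(T₃/T₂)^(γ/(γ−1)) = 125.8 kPa; V₃ = V₂·(T₂/T₃)^(1/(γ−1)) = 0.0001170 m³.

P₃ ≈ 126 kPa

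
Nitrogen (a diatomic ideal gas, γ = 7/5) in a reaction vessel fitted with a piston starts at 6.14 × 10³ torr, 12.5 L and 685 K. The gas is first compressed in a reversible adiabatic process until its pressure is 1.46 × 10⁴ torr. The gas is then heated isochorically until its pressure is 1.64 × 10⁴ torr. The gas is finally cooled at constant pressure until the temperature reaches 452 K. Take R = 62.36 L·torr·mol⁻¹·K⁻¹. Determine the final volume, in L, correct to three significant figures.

Adiabatic (γ = 7/5), T V^(γ−1) and P V^γ constant: T₂ = T₁·(P₂/P₁)^((γ−1)/γ) = 877.3 K; V₂ = V₁·(P₁/P₂)^(1/γ) = 6.733 L.
Isochoric, so P/T is constant: V₃ = V₂; T₃ = T₂·(P₃/P₂) = 985.5 K.
P constant ⇒ V ∝ T: P₄ = P₃; V₄ = V₃·(T₄/T₃) = 3.088 L.

V₄ ≈ 3.09 L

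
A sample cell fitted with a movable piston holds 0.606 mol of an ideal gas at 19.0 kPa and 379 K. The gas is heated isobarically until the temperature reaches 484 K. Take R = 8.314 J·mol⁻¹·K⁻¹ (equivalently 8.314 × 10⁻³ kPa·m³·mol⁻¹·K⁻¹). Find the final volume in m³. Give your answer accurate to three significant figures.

From PV = nRT: V₁ = nRT₁/P₁ = 0.1005 m³.
Isobaric, so V/T is constant: P₂ = P₁; V₂ = V₁·(T₂/T₁) = 0.1283 m³.

V₂ ≈ 0.128 m³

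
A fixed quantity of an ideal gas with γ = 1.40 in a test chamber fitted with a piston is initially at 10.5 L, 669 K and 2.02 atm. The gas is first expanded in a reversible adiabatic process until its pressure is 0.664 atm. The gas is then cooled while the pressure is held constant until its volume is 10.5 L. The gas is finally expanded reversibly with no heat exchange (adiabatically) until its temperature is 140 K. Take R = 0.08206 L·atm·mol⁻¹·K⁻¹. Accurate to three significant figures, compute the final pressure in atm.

Reversible adiabatic, γ = 1.40: T₂ = T₁·(P₂/P₁)^((γ−1)/γ) = 486.8 K; V₂ = V₁·(P₁/P₂)^(1/γ) = 23.24 L.
P constant ⇒ V ∝ T: P₃ = P₂; T₃ = T₂·(V₃/V₂) = 219.9 K.
Adiabatic (γ = 1.40), T V^(γ−1) and P V^γ constant: P₄ = P₃·(T₄/T₃)^(γ/(γ−1)) = 0.1367 atm; V₄ = V₃·(T₃/T₄)^(1/(γ−1)) = 32.47 L.

P₄ ≈ 0.137 atm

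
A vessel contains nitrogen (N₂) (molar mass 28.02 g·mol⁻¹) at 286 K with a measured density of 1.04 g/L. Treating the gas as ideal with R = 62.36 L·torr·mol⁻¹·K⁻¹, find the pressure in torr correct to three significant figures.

ρ = PM/(RT) ⇒ P = ρRT/M = (1.04 × 62.36 × 286.0) / 28.02

P ≈ 662 torr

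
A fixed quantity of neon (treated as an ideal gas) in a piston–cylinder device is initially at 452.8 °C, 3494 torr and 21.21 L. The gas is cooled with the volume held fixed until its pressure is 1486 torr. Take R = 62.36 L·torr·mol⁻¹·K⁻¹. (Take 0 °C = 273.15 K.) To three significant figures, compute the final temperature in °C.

T₂ ≈ 35.6 °C

Convert: T₁ = 726.0 K.
Isochoric, so P/T is constant: V₂ = V₁; T₂ = T₁·(P₂/P₁) = 308.7 K.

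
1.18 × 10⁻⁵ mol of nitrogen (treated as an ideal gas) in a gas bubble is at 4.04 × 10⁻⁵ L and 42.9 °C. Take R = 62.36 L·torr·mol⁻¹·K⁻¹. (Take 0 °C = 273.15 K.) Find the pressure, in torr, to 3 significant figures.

P ≈ 5.76e+03 torr

Convert: T = 316.05 K.
PV = nRT ⇒ P = nRT/V = (1.18e-05 × 62.36 × 316.05) / 4.04e-05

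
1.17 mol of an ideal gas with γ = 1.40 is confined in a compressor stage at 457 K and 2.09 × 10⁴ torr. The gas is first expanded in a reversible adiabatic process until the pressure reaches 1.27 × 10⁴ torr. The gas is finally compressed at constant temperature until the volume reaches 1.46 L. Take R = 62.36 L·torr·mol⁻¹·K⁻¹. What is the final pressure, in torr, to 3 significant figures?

P₃ ≈ 1.98e+04 torr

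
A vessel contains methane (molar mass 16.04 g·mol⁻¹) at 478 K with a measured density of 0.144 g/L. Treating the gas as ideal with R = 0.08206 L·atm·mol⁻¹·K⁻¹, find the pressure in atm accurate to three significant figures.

ρ = PM/(RT) ⇒ P = ρRT/M = (0.144 × 0.08206 × 478.0) / 16.04

P ≈ 0.352 atm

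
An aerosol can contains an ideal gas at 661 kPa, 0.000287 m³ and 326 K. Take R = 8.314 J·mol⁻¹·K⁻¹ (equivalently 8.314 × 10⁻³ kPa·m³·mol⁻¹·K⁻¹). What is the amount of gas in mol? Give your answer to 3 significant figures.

n ≈ 0.0700 mol

PV = nRT ⇒ n = PV/(RT) = (661 × 0.000287) / (8.314 × 10⁻³ × 326)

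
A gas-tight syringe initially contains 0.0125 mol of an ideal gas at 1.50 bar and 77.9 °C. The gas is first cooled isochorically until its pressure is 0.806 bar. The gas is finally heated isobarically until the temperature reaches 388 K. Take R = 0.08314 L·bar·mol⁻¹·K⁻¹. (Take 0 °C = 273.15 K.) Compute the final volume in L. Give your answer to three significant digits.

V₃ ≈ 0.500 L

Convert: T₁ = 351.0 K.
From PV = nRT: V₁ = nRT₁/P₁ = 0.2432 L.
Isochoric, so P/T is constant: V₂ = V₁; T₂ = T₁·(P₂/P₁) = 188.6 K.
P constant ⇒ V ∝ T: P₃ = P₂; V₃ = V₂·(T₃/T₂) = 0.5003 L.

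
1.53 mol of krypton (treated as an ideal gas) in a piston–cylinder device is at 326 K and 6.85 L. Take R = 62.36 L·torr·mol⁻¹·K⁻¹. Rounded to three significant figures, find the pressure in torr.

PV = nRT ⇒ P = nRT/V = (1.53 × 62.36 × 326) / 6.85

P ≈ 4.54e+03 torr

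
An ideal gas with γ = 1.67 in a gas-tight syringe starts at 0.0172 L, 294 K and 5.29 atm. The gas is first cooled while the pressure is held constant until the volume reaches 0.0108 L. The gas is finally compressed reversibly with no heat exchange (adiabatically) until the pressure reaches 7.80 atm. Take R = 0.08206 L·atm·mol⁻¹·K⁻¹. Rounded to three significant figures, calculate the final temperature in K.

T₃ ≈ 216 K

Isobaric, so V/T is constant: P₂ = P₁; T₂ = T₁·(V₂/V₁) = 184.6 K.
Reversible adiabatic, γ = 1.67: T₃ = T₂·(P₃/P₂)^((γ−1)/γ) = 215.7 K; V₃ = V₂·(P₂/P₃)^(1/γ) = 0.008559 L.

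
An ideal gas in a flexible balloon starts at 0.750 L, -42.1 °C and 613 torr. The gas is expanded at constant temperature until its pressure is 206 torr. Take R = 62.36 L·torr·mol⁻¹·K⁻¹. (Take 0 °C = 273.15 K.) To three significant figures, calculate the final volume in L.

Convert: T₁ = 231.0 K.
T constant ⇒ Boyle's law P V = const: T₂ = T₁; V₂ = V₁·(P₁/P₂) = 2.232 L.

V₂ ≈ 2.23 L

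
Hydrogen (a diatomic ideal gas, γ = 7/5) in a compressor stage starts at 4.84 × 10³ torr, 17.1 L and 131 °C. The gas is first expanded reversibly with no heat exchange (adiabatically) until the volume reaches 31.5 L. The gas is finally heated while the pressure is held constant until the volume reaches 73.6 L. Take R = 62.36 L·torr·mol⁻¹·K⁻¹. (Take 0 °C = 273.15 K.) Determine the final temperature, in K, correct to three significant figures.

Convert: T₁ = 404.1 K.
Adiabatic (γ = 7/5), T V^(γ−1) and P V^γ constant: T₂ = T₁·(V₁/V₂)^(γ−1) = 316.5 K; P₂ = P₁·(V₁/V₂)^γ = 2058 torr.
Isobaric, so V/T is constant: P₃ = P₂; T₃ = T₂·(V₃/V₂) = 739.6 K.

T₃ ≈ 740 K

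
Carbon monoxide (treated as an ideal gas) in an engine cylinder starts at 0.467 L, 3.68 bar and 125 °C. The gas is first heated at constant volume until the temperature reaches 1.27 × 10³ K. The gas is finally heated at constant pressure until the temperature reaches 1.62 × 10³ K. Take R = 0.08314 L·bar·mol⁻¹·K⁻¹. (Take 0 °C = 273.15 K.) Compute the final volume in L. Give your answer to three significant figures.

Convert: T₁ = 398.1 K.
Isochoric, so P/T is constant: V₂ = V₁; P₂ = P₁·(T₂/T₁) = 11.74 bar.
P constant ⇒ V ∝ T: P₃ = P₂; V₃ = V₂·(T₃/T₂) = 0.5957 L.

V₃ ≈ 0.596 L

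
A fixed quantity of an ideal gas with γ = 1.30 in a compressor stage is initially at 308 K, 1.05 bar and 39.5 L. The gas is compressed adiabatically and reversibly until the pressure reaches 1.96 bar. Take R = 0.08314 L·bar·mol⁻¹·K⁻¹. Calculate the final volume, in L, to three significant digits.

V₂ ≈ 24.4 L

Adiabatic (γ = 1.30), T V^(γ−1) and P V^γ constant: T₂ = T₁·(P₂/P₁)^((γ−1)/γ) = 355.7 K; V₂ = V₁·(P₁/P₂)^(1/γ) = 24.44 L.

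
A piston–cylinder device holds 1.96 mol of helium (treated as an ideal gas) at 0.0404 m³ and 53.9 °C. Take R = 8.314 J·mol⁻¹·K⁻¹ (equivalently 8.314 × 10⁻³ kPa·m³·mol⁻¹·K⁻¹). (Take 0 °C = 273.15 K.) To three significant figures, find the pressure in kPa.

Convert: T = 327.05 K.
PV = nRT ⇒ P = nRT/V = (1.96 × 8.314 × 10⁻³ × 327.05) / 0.0404

P ≈ 132 kPa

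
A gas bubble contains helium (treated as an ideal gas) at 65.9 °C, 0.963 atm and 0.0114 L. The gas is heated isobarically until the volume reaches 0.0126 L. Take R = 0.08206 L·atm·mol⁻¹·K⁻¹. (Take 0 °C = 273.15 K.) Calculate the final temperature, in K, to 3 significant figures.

T₂ ≈ 375 K

Convert: T₁ = 339.0 K.
P constant ⇒ V ∝ T: P₂ = P₁; T₂ = T₁·(V₂/V₁) = 374.7 K.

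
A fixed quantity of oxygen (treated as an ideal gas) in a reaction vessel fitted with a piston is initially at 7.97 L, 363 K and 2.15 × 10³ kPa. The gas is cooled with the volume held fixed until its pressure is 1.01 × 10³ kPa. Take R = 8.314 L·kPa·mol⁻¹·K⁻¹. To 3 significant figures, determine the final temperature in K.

T₂ ≈ 171 K

V constant ⇒ P ∝ T: V₂ = V₁; T₂ = T₁·(P₂/P₁) = 170.5 K.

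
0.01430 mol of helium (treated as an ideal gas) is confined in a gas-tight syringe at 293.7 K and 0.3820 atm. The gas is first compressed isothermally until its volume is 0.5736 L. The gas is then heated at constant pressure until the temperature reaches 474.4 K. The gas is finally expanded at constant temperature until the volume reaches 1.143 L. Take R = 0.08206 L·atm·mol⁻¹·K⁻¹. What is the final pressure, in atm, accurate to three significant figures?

From PV = nRT: V₁ = nRT₁/P₁ = 0.9022 L.
Isothermal, so P V is constant: T₂ = T₁; P₂ = P₁·(V₁/V₂) = 0.6008 atm.
Isobaric, so V/T is constant: P₃ = P₂; V₃ = V₂·(T₃/T₂) = 0.9265 L.
T constant ⇒ Boyle's law P V = const: T₄ = T₃; P₄ = P₃·(V₃/V₄) = 0.4870 atm.

P₄ ≈ 0.487 atm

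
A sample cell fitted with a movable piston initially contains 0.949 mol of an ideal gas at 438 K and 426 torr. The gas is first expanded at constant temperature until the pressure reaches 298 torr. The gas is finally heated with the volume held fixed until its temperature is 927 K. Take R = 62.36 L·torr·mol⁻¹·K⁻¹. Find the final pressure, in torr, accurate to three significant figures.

P₃ ≈ 631 torr

From PV = nRT: V₁ = nRT₁/P₁ = 60.85 L.
T constant ⇒ Boyle's law P V = const: T₂ = T₁; V₂ = V₁·(P₁/P₂) = 86.98 L.
V constant ⇒ P ∝ T: V₃ = V₂; P₃ = P₂·(T₃/T₂) = 630.7 torr.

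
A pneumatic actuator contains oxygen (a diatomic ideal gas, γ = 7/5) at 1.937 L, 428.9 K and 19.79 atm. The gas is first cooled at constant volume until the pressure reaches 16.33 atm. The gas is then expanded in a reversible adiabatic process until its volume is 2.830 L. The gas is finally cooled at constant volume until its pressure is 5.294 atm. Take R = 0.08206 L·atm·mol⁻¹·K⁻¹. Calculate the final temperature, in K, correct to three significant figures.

T₄ ≈ 168 K

Isochoric, so P/T is constant: V₂ = V₁; T₂ = T₁·(P₂/P₁) = 353.9 K.
Adiabatic (γ = 7/5), T V^(γ−1) and P V^γ constant: T₃ = T₂·(V₂/V₃)^(γ−1) = 304.1 K; P₃ = P₂·(V₂/V₃)^γ = 9.604 atm.
Isochoric, so P/T is constant: V₄ = V₃; T₄ = T₃·(P₄/P₃) = 167.6 K.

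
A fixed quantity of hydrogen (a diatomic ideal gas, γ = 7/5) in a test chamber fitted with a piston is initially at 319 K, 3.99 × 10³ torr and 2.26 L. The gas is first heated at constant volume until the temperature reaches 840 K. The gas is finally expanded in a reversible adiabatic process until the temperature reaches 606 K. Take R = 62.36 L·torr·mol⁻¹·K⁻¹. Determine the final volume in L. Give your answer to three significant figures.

Isochoric, so P/T is constant: V₂ = V₁; P₂ = P₁·(T₂/T₁) = 1.051e+04 torr.
Adiabatic (γ = 7/5), T V^(γ−1) and P V^γ constant: P₃ = P₂·(T₃/T₂)^(γ/(γ−1)) = 3351 torr; V₃ = V₂·(T₂/T₃)^(1/(γ−1)) = 5.112 L.

V₃ ≈ 5.11 L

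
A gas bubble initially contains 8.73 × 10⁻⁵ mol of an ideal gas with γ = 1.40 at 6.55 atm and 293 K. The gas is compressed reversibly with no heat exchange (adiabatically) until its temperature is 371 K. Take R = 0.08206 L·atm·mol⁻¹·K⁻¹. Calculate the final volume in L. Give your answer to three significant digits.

From PV = nRT: V₁ = nRT₁/P₁ = 0.0003205 L.
Adiabatic (γ = 1.40), T V^(γ−1) and P V^γ constant: P₂ = P₁·(T₂/T₁)^(γ/(γ−1)) = 14.96 atm; V₂ = V₁·(T₁/T₂)^(1/(γ−1)) = 0.0001776 L.

V₂ ≈ 0.000178 L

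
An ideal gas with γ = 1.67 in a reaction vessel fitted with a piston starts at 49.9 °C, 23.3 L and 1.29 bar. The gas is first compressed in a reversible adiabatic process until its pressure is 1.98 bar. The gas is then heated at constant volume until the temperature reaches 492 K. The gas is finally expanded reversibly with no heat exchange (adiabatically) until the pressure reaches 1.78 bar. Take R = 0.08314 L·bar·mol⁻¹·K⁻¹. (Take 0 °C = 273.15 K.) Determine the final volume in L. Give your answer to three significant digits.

V₄ ≈ 22.3 L

Convert: T₁ = 323.0 K.
Adiabatic (γ = 1.67), T V^(γ−1) and P V^γ constant: T₂ = T₁·(P₂/P₁)^((γ−1)/γ) = 383.6 K; V₂ = V₁·(P₁/P₂)^(1/γ) = 18.03 L.
V constant ⇒ P ∝ T: V₃ = V₂; P₃ = P₂·(T₃/T₂) = 2.539 bar.
Adiabatic (γ = 1.67), T V^(γ−1) and P V^γ constant: T₄ = T₃·(P₄/P₃)^((γ−1)/γ) = 426.6 K; V₄ = V₃·(P₃/P₄)^(1/γ) = 22.30 L.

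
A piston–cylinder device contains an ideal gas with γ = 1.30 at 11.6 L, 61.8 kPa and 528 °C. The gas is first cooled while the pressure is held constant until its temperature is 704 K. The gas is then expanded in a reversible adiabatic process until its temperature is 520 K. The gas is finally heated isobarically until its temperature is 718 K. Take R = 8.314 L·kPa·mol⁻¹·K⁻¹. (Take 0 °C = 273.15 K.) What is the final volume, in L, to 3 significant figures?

V₄ ≈ 38.6 L

Convert: T₁ = 801.1 K.
Isobaric, so V/T is constant: P₂ = P₁; V₂ = V₁·(T₂/T₁) = 10.19 L.
Adiabatic (γ = 1.30), T V^(γ−1) and P V^γ constant: P₃ = P₂·(T₃/T₂)^(γ/(γ−1)) = 16.63 kPa; V₃ = V₂·(T₂/T₃)^(1/(γ−1)) = 27.98 L.
Isobaric, so V/T is constant: P₄ = P₃; V₄ = V₃·(T₄/T₃) = 38.64 L.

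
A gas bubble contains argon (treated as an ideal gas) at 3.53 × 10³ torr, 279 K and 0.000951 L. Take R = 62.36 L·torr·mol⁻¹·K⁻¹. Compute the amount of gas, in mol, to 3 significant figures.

n ≈ 0.000193 mol

PV = nRT ⇒ n = PV/(RT) = (3.53e+03 × 0.000951) / (62.36 × 279)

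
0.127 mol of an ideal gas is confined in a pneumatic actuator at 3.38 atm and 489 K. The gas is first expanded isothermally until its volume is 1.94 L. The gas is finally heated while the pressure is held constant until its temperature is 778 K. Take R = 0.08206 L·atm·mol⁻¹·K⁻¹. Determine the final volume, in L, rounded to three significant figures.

V₃ ≈ 3.09 L

From PV = nRT: V₁ = nRT₁/P₁ = 1.508 L.
Isothermal, so P V is constant: T₂ = T₁; P₂ = P₁·(V₁/V₂) = 2.627 atm.
P constant ⇒ V ∝ T: P₃ = P₂; V₃ = V₂·(T₃/T₂) = 3.087 L.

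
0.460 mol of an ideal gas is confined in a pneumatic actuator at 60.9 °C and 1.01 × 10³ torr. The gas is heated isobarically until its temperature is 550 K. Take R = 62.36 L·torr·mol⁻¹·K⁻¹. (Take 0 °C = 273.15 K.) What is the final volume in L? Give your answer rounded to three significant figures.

Convert: T₁ = 334.0 K.
From PV = nRT: V₁ = nRT₁/P₁ = 9.488 L.
P constant ⇒ V ∝ T: P₂ = P₁; V₂ = V₁·(T₂/T₁) = 15.62 L.

V₂ ≈ 15.6 L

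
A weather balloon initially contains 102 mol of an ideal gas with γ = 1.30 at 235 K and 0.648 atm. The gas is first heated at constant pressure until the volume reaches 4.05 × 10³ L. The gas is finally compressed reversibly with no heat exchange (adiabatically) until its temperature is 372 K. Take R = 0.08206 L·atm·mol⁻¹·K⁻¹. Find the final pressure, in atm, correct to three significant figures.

P₃ ≈ 1.36 atm

From PV = nRT: V₁ = nRT₁/P₁ = 3035 L.
P constant ⇒ V ∝ T: P₂ = P₁; T₂ = T₁·(V₂/V₁) = 313.5 K.
Adiabatic (γ = 1.30), T V^(γ−1) and P V^γ constant: P₃ = P₂·(T₃/T₂)^(γ/(γ−1)) = 1.359 atm; V₃ = V₂·(T₂/T₃)^(1/(γ−1)) = 2291 L.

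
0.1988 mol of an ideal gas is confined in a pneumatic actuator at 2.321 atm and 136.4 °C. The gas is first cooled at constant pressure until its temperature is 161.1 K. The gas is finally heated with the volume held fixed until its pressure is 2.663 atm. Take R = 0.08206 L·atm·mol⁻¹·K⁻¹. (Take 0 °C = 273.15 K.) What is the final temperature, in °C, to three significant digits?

T₃ ≈ -88.3 °C

Convert: T₁ = 409.5 K.
From PV = nRT: V₁ = nRT₁/P₁ = 2.879 L.
Isobaric, so V/T is constant: P₂ = P₁; V₂ = V₁·(T₂/T₁) = 1.132 L.
V constant ⇒ P ∝ T: V₃ = V₂; T₃ = T₂·(P₃/P₂) = 184.8 K.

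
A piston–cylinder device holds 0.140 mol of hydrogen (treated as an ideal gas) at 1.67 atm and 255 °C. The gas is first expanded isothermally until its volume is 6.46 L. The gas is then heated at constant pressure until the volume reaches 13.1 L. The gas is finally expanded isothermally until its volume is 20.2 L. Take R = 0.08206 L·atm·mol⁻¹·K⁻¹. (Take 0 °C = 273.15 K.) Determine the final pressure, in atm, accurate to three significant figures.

P₄ ≈ 0.609 atm

Convert: T₁ = 528.1 K.
From PV = nRT: V₁ = nRT₁/P₁ = 3.633 L.
T constant ⇒ Boyle's law P V = const: T₂ = T₁; P₂ = P₁·(V₁/V₂) = 0.9393 atm.
P constant ⇒ V ∝ T: P₃ = P₂; T₃ = T₂·(V₃/V₂) = 1071 K.
Isothermal, so P V is constant: T₄ = T₃; P₄ = P₃·(V₃/V₄) = 0.6091 atm.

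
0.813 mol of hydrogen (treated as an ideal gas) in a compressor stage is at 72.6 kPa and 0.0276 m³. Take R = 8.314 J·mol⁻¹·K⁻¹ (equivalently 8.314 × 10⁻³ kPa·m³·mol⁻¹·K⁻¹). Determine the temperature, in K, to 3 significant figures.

PV = nRT ⇒ T = PV/(nR) = (72.6 × 0.0276) / (0.813 × 8.314 × 10⁻³)

T ≈ 296 K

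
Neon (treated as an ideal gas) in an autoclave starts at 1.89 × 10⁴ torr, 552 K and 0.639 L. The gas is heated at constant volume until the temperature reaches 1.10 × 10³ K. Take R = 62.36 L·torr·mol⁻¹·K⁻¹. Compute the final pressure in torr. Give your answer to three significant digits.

P₂ ≈ 3.77e+04 torr

V constant ⇒ P ∝ T: V₂ = V₁; P₂ = P₁·(T₂/T₁) = 3.766e+04 torr.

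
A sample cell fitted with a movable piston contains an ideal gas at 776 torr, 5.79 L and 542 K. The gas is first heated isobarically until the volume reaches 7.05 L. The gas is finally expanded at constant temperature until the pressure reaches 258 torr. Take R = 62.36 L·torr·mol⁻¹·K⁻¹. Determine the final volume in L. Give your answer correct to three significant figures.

P constant ⇒ V ∝ T: P₂ = P₁; T₂ = T₁·(V₂/V₁) = 659.9 K.
T constant ⇒ Boyle's law P V = const: T₃ = T₂; V₃ = V₂·(P₂/P₃) = 21.20 L.

V₃ ≈ 21.2 L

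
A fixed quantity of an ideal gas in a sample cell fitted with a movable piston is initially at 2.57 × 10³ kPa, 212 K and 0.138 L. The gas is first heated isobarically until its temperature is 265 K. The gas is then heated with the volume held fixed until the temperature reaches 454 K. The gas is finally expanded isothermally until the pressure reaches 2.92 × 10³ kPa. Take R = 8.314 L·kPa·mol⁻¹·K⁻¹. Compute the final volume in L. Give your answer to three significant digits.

V₄ ≈ 0.260 L

Isobaric, so V/T is constant: P₂ = P₁; V₂ = V₁·(T₂/T₁) = 0.1725 L.
V constant ⇒ P ∝ T: V₃ = V₂; P₃ = P₂·(T₃/T₂) = 4403 kPa.
T constant ⇒ Boyle's law P V = const: T₄ = T₃; V₄ = V₃·(P₃/P₄) = 0.2601 L.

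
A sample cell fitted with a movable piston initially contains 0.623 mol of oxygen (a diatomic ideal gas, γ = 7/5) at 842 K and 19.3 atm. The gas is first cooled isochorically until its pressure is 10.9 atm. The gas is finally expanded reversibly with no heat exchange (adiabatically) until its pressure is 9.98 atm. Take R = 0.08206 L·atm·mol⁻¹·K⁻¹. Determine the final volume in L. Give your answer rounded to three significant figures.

V₃ ≈ 2.38 L

From PV = nRT: V₁ = nRT₁/P₁ = 2.230 L.
Isochoric, so P/T is constant: V₂ = V₁; T₂ = T₁·(P₂/P₁) = 475.5 K.
Adiabatic (γ = 7/5), T V^(γ−1) and P V^γ constant: T₃ = T₂·(P₃/P₂)^((γ−1)/γ) = 463.7 K; V₃ = V₂·(P₂/P₃)^(1/γ) = 2.375 L.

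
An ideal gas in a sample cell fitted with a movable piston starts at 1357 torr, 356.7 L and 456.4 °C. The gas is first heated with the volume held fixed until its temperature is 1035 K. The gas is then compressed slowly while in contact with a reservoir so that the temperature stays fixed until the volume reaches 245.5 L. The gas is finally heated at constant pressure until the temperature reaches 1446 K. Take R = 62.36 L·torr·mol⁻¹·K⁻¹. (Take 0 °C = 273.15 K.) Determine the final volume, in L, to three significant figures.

V₄ ≈ 343 L

Convert: T₁ = 729.5 K.
Isochoric, so P/T is constant: V₂ = V₁; P₂ = P₁·(T₂/T₁) = 1925 torr.
T constant ⇒ Boyle's law P V = const: T₃ = T₂; P₃ = P₂·(V₂/V₃) = 2797 torr.
P constant ⇒ V ∝ T: P₄ = P₃; V₄ = V₃·(T₄/T₃) = 343.0 L.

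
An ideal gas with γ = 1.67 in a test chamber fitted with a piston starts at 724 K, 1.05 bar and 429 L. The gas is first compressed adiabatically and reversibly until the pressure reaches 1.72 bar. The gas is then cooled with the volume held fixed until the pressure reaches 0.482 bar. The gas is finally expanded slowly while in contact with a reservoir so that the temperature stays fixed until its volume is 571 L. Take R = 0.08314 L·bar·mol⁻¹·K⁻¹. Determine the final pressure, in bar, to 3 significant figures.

Reversible adiabatic, γ = 1.67: T₂ = T₁·(P₂/P₁)^((γ−1)/γ) = 882.5 K; V₂ = V₁·(P₁/P₂)^(1/γ) = 319.2 L.
Isochoric, so P/T is constant: V₃ = V₂; T₃ = T₂·(P₃/P₂) = 247.3 K.
T constant ⇒ Boyle's law P V = const: T₄ = T₃; P₄ = P₃·(V₃/V₄) = 0.2695 bar.

P₄ ≈ 0.269 bar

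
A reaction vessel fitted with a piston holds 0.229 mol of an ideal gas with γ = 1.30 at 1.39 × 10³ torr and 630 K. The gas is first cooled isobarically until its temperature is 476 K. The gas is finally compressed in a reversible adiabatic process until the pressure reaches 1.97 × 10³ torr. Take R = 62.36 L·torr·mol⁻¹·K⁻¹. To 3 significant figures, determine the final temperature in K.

From PV = nRT: V₁ = nRT₁/P₁ = 6.472 L.
Isobaric, so V/T is constant: P₂ = P₁; V₂ = V₁·(T₂/T₁) = 4.890 L.
Reversible adiabatic, γ = 1.30: T₃ = T₂·(P₃/P₂)^((γ−1)/γ) = 515.9 K; V₃ = V₂·(P₂/P₃)^(1/γ) = 3.740 L.

T₃ ≈ 516 K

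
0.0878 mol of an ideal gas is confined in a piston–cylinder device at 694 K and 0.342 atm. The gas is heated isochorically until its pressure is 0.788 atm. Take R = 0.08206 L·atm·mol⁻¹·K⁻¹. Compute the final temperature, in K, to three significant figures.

From PV = nRT: V₁ = nRT₁/P₁ = 14.62 L.
Isochoric, so P/T is constant: V₂ = V₁; T₂ = T₁·(P₂/P₁) = 1599 K.

T₂ ≈ 1.60e+03 K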